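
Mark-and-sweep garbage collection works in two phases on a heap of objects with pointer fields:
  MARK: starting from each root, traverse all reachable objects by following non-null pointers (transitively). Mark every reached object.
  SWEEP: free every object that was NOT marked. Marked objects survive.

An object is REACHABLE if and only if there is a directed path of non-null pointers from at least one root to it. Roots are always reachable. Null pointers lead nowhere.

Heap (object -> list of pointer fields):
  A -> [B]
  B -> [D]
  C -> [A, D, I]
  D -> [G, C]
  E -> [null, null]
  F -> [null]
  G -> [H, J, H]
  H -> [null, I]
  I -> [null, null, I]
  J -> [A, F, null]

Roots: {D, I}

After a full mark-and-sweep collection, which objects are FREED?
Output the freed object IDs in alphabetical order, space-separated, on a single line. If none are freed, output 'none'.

Answer: E

Derivation:
Roots: D I
Mark D: refs=G C, marked=D
Mark I: refs=null null I, marked=D I
Mark G: refs=H J H, marked=D G I
Mark C: refs=A D I, marked=C D G I
Mark H: refs=null I, marked=C D G H I
Mark J: refs=A F null, marked=C D G H I J
Mark A: refs=B, marked=A C D G H I J
Mark F: refs=null, marked=A C D F G H I J
Mark B: refs=D, marked=A B C D F G H I J
Unmarked (collected): E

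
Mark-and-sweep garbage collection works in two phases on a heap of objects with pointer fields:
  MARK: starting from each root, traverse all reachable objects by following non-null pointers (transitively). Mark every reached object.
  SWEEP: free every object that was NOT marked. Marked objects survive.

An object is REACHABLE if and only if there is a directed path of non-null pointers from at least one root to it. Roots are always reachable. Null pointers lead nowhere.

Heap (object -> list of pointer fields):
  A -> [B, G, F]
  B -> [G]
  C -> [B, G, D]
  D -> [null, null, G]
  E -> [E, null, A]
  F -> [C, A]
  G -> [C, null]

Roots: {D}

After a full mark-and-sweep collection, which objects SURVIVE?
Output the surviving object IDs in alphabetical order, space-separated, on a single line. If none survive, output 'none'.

Roots: D
Mark D: refs=null null G, marked=D
Mark G: refs=C null, marked=D G
Mark C: refs=B G D, marked=C D G
Mark B: refs=G, marked=B C D G
Unmarked (collected): A E F

Answer: B C D G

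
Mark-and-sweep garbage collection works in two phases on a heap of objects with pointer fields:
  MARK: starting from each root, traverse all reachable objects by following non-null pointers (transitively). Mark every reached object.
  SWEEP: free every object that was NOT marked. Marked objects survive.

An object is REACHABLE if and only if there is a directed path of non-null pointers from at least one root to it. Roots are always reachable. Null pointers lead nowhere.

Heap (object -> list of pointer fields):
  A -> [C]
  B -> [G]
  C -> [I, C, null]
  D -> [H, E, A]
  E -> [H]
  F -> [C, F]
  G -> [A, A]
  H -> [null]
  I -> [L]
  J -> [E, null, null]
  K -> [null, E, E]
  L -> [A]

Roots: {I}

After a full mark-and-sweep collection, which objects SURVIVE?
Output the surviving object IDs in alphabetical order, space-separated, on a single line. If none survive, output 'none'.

Roots: I
Mark I: refs=L, marked=I
Mark L: refs=A, marked=I L
Mark A: refs=C, marked=A I L
Mark C: refs=I C null, marked=A C I L
Unmarked (collected): B D E F G H J K

Answer: A C I L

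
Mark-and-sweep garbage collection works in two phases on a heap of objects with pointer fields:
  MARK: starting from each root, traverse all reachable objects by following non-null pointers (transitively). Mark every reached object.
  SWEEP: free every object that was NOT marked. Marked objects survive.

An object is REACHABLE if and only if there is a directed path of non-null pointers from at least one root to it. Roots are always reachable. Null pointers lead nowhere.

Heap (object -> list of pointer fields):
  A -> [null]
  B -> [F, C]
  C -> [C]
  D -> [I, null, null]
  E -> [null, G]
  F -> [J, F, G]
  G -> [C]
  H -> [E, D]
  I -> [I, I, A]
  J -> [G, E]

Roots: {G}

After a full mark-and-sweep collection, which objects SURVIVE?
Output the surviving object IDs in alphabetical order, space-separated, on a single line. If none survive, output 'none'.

Roots: G
Mark G: refs=C, marked=G
Mark C: refs=C, marked=C G
Unmarked (collected): A B D E F H I J

Answer: C G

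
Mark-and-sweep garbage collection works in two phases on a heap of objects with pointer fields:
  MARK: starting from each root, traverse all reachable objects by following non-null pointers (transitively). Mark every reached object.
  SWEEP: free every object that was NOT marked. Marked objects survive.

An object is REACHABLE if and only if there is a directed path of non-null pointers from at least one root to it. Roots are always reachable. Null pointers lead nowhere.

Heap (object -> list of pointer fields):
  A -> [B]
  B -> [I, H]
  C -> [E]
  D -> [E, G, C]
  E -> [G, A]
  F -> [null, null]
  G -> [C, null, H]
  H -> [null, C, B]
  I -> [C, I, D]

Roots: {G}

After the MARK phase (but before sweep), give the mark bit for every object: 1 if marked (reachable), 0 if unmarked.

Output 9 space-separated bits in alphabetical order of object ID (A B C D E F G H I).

Answer: 1 1 1 1 1 0 1 1 1

Derivation:
Roots: G
Mark G: refs=C null H, marked=G
Mark C: refs=E, marked=C G
Mark H: refs=null C B, marked=C G H
Mark E: refs=G A, marked=C E G H
Mark B: refs=I H, marked=B C E G H
Mark A: refs=B, marked=A B C E G H
Mark I: refs=C I D, marked=A B C E G H I
Mark D: refs=E G C, marked=A B C D E G H I
Unmarked (collected): F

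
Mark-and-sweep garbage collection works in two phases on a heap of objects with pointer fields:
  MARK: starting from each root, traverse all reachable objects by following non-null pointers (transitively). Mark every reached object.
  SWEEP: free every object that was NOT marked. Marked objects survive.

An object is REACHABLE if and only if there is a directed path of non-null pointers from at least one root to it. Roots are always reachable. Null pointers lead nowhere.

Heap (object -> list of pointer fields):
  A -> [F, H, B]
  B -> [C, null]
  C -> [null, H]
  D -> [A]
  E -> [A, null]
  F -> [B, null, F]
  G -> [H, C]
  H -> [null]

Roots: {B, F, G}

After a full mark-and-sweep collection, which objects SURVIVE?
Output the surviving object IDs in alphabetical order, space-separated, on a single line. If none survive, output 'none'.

Answer: B C F G H

Derivation:
Roots: B F G
Mark B: refs=C null, marked=B
Mark F: refs=B null F, marked=B F
Mark G: refs=H C, marked=B F G
Mark C: refs=null H, marked=B C F G
Mark H: refs=null, marked=B C F G H
Unmarked (collected): A D E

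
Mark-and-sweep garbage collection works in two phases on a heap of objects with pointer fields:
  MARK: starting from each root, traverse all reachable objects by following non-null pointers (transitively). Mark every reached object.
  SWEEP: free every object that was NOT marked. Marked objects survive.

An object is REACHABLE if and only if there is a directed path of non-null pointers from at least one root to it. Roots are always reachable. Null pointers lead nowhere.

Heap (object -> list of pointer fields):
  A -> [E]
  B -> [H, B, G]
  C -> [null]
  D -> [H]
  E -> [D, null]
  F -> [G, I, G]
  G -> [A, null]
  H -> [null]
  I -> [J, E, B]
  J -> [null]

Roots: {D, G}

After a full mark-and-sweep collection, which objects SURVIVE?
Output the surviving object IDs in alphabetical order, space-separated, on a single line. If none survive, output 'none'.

Answer: A D E G H

Derivation:
Roots: D G
Mark D: refs=H, marked=D
Mark G: refs=A null, marked=D G
Mark H: refs=null, marked=D G H
Mark A: refs=E, marked=A D G H
Mark E: refs=D null, marked=A D E G H
Unmarked (collected): B C F I J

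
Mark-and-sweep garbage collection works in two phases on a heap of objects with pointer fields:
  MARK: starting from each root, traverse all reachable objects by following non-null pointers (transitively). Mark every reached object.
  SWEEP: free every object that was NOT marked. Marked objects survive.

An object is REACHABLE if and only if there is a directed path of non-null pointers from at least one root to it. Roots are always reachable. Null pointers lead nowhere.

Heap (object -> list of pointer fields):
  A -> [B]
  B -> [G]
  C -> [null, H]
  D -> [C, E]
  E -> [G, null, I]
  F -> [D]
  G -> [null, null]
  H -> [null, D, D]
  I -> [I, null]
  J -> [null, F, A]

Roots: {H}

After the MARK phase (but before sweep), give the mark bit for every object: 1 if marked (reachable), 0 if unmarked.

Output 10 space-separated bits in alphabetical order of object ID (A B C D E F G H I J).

Roots: H
Mark H: refs=null D D, marked=H
Mark D: refs=C E, marked=D H
Mark C: refs=null H, marked=C D H
Mark E: refs=G null I, marked=C D E H
Mark G: refs=null null, marked=C D E G H
Mark I: refs=I null, marked=C D E G H I
Unmarked (collected): A B F J

Answer: 0 0 1 1 1 0 1 1 1 0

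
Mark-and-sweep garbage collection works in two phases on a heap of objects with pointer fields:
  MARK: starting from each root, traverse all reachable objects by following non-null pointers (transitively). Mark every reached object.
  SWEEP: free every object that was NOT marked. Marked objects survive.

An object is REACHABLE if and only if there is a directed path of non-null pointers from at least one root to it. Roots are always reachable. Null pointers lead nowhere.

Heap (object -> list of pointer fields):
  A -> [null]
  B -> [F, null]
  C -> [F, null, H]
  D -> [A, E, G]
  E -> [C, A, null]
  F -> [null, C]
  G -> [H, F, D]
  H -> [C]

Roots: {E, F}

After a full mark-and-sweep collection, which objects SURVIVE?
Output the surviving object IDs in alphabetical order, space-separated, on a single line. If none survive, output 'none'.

Answer: A C E F H

Derivation:
Roots: E F
Mark E: refs=C A null, marked=E
Mark F: refs=null C, marked=E F
Mark C: refs=F null H, marked=C E F
Mark A: refs=null, marked=A C E F
Mark H: refs=C, marked=A C E F H
Unmarked (collected): B D G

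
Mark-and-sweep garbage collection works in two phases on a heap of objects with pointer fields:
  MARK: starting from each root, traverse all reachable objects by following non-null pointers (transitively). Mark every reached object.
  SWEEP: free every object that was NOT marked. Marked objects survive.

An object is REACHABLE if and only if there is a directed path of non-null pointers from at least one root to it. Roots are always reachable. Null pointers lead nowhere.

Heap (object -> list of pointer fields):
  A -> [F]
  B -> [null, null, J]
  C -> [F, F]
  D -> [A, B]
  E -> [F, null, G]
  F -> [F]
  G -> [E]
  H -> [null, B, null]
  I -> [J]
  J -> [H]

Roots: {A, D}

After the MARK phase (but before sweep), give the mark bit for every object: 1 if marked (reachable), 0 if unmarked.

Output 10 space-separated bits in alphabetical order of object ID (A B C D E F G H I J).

Roots: A D
Mark A: refs=F, marked=A
Mark D: refs=A B, marked=A D
Mark F: refs=F, marked=A D F
Mark B: refs=null null J, marked=A B D F
Mark J: refs=H, marked=A B D F J
Mark H: refs=null B null, marked=A B D F H J
Unmarked (collected): C E G I

Answer: 1 1 0 1 0 1 0 1 0 1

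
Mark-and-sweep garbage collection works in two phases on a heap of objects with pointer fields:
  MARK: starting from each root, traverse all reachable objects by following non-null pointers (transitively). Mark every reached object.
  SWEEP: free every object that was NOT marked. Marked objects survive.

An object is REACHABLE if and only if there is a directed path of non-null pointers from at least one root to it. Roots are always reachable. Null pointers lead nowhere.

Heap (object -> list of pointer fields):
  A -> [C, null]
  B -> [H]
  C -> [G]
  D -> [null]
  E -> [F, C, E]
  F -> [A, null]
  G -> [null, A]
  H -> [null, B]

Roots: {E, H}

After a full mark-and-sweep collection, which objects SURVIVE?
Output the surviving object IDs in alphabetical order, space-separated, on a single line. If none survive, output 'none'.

Answer: A B C E F G H

Derivation:
Roots: E H
Mark E: refs=F C E, marked=E
Mark H: refs=null B, marked=E H
Mark F: refs=A null, marked=E F H
Mark C: refs=G, marked=C E F H
Mark B: refs=H, marked=B C E F H
Mark A: refs=C null, marked=A B C E F H
Mark G: refs=null A, marked=A B C E F G H
Unmarked (collected): D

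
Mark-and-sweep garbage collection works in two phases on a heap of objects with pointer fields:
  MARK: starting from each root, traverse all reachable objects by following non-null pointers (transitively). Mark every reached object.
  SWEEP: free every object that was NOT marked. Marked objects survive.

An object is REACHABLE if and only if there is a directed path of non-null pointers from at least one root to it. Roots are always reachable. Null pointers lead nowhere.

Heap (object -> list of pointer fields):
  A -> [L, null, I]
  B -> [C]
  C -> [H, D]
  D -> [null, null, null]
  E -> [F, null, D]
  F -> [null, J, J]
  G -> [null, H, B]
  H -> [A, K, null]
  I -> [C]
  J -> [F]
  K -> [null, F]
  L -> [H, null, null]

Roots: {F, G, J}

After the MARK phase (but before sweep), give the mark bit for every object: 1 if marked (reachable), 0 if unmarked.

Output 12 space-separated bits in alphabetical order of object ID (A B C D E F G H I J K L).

Roots: F G J
Mark F: refs=null J J, marked=F
Mark G: refs=null H B, marked=F G
Mark J: refs=F, marked=F G J
Mark H: refs=A K null, marked=F G H J
Mark B: refs=C, marked=B F G H J
Mark A: refs=L null I, marked=A B F G H J
Mark K: refs=null F, marked=A B F G H J K
Mark C: refs=H D, marked=A B C F G H J K
Mark L: refs=H null null, marked=A B C F G H J K L
Mark I: refs=C, marked=A B C F G H I J K L
Mark D: refs=null null null, marked=A B C D F G H I J K L
Unmarked (collected): E

Answer: 1 1 1 1 0 1 1 1 1 1 1 1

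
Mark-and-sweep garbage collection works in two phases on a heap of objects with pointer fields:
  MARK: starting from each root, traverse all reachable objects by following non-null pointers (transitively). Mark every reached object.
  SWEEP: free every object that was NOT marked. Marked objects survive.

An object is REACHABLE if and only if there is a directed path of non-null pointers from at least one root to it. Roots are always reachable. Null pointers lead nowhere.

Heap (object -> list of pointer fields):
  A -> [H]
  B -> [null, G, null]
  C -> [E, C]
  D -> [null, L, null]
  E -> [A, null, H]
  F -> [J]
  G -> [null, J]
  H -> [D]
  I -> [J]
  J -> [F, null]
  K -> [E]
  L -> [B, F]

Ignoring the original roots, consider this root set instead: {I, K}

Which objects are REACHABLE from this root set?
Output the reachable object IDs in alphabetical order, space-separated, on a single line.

Roots: I K
Mark I: refs=J, marked=I
Mark K: refs=E, marked=I K
Mark J: refs=F null, marked=I J K
Mark E: refs=A null H, marked=E I J K
Mark F: refs=J, marked=E F I J K
Mark A: refs=H, marked=A E F I J K
Mark H: refs=D, marked=A E F H I J K
Mark D: refs=null L null, marked=A D E F H I J K
Mark L: refs=B F, marked=A D E F H I J K L
Mark B: refs=null G null, marked=A B D E F H I J K L
Mark G: refs=null J, marked=A B D E F G H I J K L
Unmarked (collected): C

Answer: A B D E F G H I J K L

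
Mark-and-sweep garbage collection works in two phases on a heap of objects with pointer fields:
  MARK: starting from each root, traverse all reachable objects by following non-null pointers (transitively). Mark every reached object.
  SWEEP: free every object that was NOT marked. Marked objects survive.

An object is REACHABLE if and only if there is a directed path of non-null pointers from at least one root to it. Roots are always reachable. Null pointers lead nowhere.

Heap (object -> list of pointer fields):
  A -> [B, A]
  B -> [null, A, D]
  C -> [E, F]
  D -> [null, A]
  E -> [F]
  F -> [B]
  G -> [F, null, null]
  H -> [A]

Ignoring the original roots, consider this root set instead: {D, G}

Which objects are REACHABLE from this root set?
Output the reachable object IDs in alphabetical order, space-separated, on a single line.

Roots: D G
Mark D: refs=null A, marked=D
Mark G: refs=F null null, marked=D G
Mark A: refs=B A, marked=A D G
Mark F: refs=B, marked=A D F G
Mark B: refs=null A D, marked=A B D F G
Unmarked (collected): C E H

Answer: A B D F G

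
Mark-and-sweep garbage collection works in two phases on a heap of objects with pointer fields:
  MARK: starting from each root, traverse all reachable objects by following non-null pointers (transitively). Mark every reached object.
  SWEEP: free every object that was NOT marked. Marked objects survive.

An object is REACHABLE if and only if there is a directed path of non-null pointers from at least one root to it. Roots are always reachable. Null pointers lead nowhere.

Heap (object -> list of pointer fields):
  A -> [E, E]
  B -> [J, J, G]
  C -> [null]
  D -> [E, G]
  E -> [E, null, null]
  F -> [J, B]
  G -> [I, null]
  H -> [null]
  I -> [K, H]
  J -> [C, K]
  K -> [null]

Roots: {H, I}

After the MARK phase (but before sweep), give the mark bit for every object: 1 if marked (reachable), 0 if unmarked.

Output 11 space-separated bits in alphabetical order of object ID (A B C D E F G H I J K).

Answer: 0 0 0 0 0 0 0 1 1 0 1

Derivation:
Roots: H I
Mark H: refs=null, marked=H
Mark I: refs=K H, marked=H I
Mark K: refs=null, marked=H I K
Unmarked (collected): A B C D E F G J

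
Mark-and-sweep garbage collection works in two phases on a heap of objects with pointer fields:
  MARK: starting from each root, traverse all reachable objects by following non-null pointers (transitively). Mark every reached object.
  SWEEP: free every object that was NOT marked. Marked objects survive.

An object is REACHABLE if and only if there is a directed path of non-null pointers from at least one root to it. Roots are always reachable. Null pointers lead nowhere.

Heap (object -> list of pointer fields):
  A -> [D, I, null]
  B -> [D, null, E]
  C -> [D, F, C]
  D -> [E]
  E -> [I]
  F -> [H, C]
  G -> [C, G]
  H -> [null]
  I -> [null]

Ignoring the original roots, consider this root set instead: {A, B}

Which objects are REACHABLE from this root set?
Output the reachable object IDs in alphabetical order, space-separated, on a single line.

Roots: A B
Mark A: refs=D I null, marked=A
Mark B: refs=D null E, marked=A B
Mark D: refs=E, marked=A B D
Mark I: refs=null, marked=A B D I
Mark E: refs=I, marked=A B D E I
Unmarked (collected): C F G H

Answer: A B D E I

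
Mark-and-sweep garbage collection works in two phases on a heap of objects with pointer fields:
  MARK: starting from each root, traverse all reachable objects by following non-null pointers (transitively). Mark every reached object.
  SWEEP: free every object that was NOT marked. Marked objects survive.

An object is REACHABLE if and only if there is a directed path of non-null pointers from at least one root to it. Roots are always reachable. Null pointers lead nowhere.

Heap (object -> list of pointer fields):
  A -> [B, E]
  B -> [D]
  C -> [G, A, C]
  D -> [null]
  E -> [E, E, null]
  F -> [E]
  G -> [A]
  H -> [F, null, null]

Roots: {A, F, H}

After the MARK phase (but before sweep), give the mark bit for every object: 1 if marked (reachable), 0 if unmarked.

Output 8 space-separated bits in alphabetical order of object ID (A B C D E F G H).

Roots: A F H
Mark A: refs=B E, marked=A
Mark F: refs=E, marked=A F
Mark H: refs=F null null, marked=A F H
Mark B: refs=D, marked=A B F H
Mark E: refs=E E null, marked=A B E F H
Mark D: refs=null, marked=A B D E F H
Unmarked (collected): C G

Answer: 1 1 0 1 1 1 0 1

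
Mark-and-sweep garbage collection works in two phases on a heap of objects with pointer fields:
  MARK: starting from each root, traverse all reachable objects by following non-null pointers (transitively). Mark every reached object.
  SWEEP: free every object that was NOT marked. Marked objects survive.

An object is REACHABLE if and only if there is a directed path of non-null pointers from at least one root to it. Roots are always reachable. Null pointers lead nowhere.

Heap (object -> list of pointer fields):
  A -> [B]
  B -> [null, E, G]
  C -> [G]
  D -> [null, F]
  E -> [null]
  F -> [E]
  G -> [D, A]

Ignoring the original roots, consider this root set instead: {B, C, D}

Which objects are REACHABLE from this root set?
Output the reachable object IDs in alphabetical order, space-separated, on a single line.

Answer: A B C D E F G

Derivation:
Roots: B C D
Mark B: refs=null E G, marked=B
Mark C: refs=G, marked=B C
Mark D: refs=null F, marked=B C D
Mark E: refs=null, marked=B C D E
Mark G: refs=D A, marked=B C D E G
Mark F: refs=E, marked=B C D E F G
Mark A: refs=B, marked=A B C D E F G
Unmarked (collected): (none)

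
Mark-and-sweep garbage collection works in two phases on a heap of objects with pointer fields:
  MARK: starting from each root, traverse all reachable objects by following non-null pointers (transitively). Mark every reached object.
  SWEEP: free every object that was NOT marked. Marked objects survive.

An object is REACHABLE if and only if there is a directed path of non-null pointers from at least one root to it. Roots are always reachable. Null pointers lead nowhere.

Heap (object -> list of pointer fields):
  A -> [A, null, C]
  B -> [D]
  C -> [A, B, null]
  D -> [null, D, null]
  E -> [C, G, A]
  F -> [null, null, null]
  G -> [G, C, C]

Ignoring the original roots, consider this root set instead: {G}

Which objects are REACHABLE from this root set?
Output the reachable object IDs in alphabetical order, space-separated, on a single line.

Roots: G
Mark G: refs=G C C, marked=G
Mark C: refs=A B null, marked=C G
Mark A: refs=A null C, marked=A C G
Mark B: refs=D, marked=A B C G
Mark D: refs=null D null, marked=A B C D G
Unmarked (collected): E F

Answer: A B C D G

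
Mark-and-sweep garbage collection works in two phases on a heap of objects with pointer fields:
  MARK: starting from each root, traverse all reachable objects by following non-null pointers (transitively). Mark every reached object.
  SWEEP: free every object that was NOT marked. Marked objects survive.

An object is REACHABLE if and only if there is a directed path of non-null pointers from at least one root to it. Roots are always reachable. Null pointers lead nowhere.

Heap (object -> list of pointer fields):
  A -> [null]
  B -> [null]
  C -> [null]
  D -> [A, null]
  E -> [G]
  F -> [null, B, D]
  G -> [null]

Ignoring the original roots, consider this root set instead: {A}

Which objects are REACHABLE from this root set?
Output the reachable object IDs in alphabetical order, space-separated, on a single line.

Answer: A

Derivation:
Roots: A
Mark A: refs=null, marked=A
Unmarked (collected): B C D E F G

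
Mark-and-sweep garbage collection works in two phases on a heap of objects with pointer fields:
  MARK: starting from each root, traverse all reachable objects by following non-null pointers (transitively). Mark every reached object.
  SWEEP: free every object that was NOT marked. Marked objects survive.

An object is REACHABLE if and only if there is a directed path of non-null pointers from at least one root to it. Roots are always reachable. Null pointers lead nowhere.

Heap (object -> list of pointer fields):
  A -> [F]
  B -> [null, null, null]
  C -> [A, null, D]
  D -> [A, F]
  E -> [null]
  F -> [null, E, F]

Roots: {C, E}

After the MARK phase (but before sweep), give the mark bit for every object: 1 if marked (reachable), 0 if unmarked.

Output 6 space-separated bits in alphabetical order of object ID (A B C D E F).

Answer: 1 0 1 1 1 1

Derivation:
Roots: C E
Mark C: refs=A null D, marked=C
Mark E: refs=null, marked=C E
Mark A: refs=F, marked=A C E
Mark D: refs=A F, marked=A C D E
Mark F: refs=null E F, marked=A C D E F
Unmarked (collected): B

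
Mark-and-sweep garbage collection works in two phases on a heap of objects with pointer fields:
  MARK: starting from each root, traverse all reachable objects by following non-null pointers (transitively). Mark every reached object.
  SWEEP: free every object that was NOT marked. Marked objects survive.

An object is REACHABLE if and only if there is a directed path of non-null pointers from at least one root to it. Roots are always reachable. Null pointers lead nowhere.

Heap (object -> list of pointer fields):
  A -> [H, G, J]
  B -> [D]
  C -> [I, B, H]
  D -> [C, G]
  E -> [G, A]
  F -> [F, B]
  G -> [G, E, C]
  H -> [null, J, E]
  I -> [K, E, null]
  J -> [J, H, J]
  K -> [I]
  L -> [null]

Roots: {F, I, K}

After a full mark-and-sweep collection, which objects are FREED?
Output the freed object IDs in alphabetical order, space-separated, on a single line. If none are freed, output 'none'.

Answer: L

Derivation:
Roots: F I K
Mark F: refs=F B, marked=F
Mark I: refs=K E null, marked=F I
Mark K: refs=I, marked=F I K
Mark B: refs=D, marked=B F I K
Mark E: refs=G A, marked=B E F I K
Mark D: refs=C G, marked=B D E F I K
Mark G: refs=G E C, marked=B D E F G I K
Mark A: refs=H G J, marked=A B D E F G I K
Mark C: refs=I B H, marked=A B C D E F G I K
Mark H: refs=null J E, marked=A B C D E F G H I K
Mark J: refs=J H J, marked=A B C D E F G H I J K
Unmarked (collected): L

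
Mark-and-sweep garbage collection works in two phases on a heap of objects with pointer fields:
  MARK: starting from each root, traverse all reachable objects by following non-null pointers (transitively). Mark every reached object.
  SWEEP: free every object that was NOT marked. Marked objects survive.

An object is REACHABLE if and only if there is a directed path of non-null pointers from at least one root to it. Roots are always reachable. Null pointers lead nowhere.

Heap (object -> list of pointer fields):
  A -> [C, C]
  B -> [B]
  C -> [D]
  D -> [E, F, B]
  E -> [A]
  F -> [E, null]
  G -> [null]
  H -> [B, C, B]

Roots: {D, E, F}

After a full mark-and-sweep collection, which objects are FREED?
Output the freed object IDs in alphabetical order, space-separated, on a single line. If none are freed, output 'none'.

Answer: G H

Derivation:
Roots: D E F
Mark D: refs=E F B, marked=D
Mark E: refs=A, marked=D E
Mark F: refs=E null, marked=D E F
Mark B: refs=B, marked=B D E F
Mark A: refs=C C, marked=A B D E F
Mark C: refs=D, marked=A B C D E F
Unmarked (collected): G H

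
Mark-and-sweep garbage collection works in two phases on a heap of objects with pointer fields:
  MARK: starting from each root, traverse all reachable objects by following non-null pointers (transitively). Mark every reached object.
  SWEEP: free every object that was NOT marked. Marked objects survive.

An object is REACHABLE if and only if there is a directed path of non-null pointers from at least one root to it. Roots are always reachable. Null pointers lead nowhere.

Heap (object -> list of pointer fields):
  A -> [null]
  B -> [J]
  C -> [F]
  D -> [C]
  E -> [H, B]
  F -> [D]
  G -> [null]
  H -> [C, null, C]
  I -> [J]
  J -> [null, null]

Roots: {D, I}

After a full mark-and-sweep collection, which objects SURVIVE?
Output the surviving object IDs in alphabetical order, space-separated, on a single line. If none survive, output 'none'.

Answer: C D F I J

Derivation:
Roots: D I
Mark D: refs=C, marked=D
Mark I: refs=J, marked=D I
Mark C: refs=F, marked=C D I
Mark J: refs=null null, marked=C D I J
Mark F: refs=D, marked=C D F I J
Unmarked (collected): A B E G H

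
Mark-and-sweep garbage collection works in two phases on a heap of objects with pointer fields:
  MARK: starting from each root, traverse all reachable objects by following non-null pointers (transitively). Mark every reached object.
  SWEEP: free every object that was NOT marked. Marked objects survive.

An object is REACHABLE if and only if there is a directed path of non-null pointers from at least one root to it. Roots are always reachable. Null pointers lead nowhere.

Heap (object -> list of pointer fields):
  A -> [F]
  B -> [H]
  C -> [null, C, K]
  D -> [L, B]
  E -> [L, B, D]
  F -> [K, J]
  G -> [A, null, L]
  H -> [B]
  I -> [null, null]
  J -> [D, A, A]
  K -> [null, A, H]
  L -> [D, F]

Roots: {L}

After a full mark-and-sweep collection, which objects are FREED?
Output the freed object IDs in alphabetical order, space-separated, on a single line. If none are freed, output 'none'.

Roots: L
Mark L: refs=D F, marked=L
Mark D: refs=L B, marked=D L
Mark F: refs=K J, marked=D F L
Mark B: refs=H, marked=B D F L
Mark K: refs=null A H, marked=B D F K L
Mark J: refs=D A A, marked=B D F J K L
Mark H: refs=B, marked=B D F H J K L
Mark A: refs=F, marked=A B D F H J K L
Unmarked (collected): C E G I

Answer: C E G I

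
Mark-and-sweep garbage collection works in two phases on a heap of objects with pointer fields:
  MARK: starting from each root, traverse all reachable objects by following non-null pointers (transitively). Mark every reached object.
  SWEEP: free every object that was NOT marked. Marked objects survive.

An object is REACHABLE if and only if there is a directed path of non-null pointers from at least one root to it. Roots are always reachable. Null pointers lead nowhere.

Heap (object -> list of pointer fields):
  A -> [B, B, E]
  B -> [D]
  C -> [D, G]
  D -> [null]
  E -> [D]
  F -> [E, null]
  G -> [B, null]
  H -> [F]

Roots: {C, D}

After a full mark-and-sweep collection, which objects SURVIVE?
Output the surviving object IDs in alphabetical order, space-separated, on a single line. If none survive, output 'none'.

Answer: B C D G

Derivation:
Roots: C D
Mark C: refs=D G, marked=C
Mark D: refs=null, marked=C D
Mark G: refs=B null, marked=C D G
Mark B: refs=D, marked=B C D G
Unmarked (collected): A E F H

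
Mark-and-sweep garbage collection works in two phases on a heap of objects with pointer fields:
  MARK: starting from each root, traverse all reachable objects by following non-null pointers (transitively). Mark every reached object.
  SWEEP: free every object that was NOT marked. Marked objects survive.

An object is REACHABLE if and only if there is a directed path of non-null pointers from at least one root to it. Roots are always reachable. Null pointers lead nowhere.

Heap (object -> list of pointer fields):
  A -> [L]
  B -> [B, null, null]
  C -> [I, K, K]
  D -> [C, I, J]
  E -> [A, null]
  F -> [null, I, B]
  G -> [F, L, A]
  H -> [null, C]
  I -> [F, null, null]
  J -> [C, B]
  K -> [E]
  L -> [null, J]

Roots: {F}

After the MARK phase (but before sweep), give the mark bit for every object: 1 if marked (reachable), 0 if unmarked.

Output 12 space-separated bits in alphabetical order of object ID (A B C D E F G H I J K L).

Answer: 0 1 0 0 0 1 0 0 1 0 0 0

Derivation:
Roots: F
Mark F: refs=null I B, marked=F
Mark I: refs=F null null, marked=F I
Mark B: refs=B null null, marked=B F I
Unmarked (collected): A C D E G H J K L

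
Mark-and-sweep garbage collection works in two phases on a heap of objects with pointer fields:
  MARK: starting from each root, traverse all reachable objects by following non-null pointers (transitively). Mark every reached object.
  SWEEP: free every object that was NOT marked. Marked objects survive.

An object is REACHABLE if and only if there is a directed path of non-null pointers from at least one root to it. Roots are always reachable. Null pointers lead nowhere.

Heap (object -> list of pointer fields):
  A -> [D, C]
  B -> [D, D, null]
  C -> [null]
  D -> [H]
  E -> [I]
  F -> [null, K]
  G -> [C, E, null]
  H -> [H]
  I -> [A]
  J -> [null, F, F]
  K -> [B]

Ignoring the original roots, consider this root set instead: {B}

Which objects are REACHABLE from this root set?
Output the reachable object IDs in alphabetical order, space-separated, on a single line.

Roots: B
Mark B: refs=D D null, marked=B
Mark D: refs=H, marked=B D
Mark H: refs=H, marked=B D H
Unmarked (collected): A C E F G I J K

Answer: B D H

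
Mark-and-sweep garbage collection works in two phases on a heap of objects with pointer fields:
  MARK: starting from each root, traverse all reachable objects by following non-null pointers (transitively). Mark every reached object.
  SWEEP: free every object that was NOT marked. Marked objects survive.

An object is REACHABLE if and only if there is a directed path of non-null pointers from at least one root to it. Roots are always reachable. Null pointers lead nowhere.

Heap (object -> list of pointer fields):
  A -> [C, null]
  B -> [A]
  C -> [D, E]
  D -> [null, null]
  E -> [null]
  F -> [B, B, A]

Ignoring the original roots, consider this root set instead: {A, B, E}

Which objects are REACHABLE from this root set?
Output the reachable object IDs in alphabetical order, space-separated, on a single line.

Roots: A B E
Mark A: refs=C null, marked=A
Mark B: refs=A, marked=A B
Mark E: refs=null, marked=A B E
Mark C: refs=D E, marked=A B C E
Mark D: refs=null null, marked=A B C D E
Unmarked (collected): F

Answer: A B C D E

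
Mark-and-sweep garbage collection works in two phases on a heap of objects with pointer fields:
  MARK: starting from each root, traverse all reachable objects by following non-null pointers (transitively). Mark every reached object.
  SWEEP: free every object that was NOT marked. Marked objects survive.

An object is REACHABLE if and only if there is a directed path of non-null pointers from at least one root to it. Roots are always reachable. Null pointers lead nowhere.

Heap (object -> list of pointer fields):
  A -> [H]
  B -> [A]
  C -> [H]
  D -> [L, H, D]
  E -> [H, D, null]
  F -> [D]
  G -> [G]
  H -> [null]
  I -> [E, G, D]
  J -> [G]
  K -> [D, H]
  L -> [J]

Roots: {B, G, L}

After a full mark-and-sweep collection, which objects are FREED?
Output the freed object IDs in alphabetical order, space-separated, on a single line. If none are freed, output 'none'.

Answer: C D E F I K

Derivation:
Roots: B G L
Mark B: refs=A, marked=B
Mark G: refs=G, marked=B G
Mark L: refs=J, marked=B G L
Mark A: refs=H, marked=A B G L
Mark J: refs=G, marked=A B G J L
Mark H: refs=null, marked=A B G H J L
Unmarked (collected): C D E F I K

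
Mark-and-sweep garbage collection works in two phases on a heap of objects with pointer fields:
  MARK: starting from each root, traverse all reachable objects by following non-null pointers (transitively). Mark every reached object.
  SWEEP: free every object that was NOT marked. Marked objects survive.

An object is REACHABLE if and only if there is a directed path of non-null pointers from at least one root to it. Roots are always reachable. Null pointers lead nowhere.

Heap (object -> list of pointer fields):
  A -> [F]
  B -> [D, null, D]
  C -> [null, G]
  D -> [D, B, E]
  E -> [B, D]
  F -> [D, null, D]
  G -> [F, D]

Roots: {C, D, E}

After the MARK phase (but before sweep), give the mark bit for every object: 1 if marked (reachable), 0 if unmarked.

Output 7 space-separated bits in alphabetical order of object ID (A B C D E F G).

Roots: C D E
Mark C: refs=null G, marked=C
Mark D: refs=D B E, marked=C D
Mark E: refs=B D, marked=C D E
Mark G: refs=F D, marked=C D E G
Mark B: refs=D null D, marked=B C D E G
Mark F: refs=D null D, marked=B C D E F G
Unmarked (collected): A

Answer: 0 1 1 1 1 1 1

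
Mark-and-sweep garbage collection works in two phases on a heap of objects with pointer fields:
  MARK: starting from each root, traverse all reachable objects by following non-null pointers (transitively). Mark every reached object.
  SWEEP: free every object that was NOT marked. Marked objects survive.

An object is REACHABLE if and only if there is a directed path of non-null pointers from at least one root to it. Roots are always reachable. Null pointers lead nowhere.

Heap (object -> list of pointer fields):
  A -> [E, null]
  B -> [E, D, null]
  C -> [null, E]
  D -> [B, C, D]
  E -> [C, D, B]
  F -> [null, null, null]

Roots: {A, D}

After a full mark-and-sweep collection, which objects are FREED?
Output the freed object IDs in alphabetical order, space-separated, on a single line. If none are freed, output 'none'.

Answer: F

Derivation:
Roots: A D
Mark A: refs=E null, marked=A
Mark D: refs=B C D, marked=A D
Mark E: refs=C D B, marked=A D E
Mark B: refs=E D null, marked=A B D E
Mark C: refs=null E, marked=A B C D E
Unmarked (collected): F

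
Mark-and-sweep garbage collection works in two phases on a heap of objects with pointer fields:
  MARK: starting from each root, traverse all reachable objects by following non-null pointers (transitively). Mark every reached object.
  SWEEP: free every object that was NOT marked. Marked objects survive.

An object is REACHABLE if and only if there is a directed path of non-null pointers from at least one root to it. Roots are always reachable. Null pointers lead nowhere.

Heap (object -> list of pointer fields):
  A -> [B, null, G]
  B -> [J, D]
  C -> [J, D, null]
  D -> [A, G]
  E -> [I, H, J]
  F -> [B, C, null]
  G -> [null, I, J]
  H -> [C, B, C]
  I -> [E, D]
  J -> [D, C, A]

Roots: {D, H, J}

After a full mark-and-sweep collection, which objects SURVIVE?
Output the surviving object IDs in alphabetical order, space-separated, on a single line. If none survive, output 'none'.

Answer: A B C D E G H I J

Derivation:
Roots: D H J
Mark D: refs=A G, marked=D
Mark H: refs=C B C, marked=D H
Mark J: refs=D C A, marked=D H J
Mark A: refs=B null G, marked=A D H J
Mark G: refs=null I J, marked=A D G H J
Mark C: refs=J D null, marked=A C D G H J
Mark B: refs=J D, marked=A B C D G H J
Mark I: refs=E D, marked=A B C D G H I J
Mark E: refs=I H J, marked=A B C D E G H I J
Unmarked (collected): F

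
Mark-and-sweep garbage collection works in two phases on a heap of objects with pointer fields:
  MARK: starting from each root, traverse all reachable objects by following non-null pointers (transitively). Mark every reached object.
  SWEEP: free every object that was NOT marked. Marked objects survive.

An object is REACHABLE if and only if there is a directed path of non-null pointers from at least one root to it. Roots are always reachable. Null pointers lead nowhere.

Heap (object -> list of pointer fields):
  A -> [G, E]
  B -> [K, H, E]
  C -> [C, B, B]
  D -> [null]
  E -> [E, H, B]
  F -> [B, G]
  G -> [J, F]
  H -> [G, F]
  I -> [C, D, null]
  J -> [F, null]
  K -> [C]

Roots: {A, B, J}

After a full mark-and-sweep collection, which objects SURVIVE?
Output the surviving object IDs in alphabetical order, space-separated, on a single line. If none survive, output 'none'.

Roots: A B J
Mark A: refs=G E, marked=A
Mark B: refs=K H E, marked=A B
Mark J: refs=F null, marked=A B J
Mark G: refs=J F, marked=A B G J
Mark E: refs=E H B, marked=A B E G J
Mark K: refs=C, marked=A B E G J K
Mark H: refs=G F, marked=A B E G H J K
Mark F: refs=B G, marked=A B E F G H J K
Mark C: refs=C B B, marked=A B C E F G H J K
Unmarked (collected): D I

Answer: A B C E F G H J K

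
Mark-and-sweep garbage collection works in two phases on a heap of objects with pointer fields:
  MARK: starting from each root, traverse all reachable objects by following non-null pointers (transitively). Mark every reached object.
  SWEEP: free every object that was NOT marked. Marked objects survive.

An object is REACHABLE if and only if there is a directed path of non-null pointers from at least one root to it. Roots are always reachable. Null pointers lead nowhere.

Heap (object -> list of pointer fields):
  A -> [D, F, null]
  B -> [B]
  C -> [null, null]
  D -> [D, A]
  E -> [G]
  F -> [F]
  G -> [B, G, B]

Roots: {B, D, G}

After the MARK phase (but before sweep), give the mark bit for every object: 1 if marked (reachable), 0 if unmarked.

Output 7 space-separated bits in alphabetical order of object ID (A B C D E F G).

Answer: 1 1 0 1 0 1 1

Derivation:
Roots: B D G
Mark B: refs=B, marked=B
Mark D: refs=D A, marked=B D
Mark G: refs=B G B, marked=B D G
Mark A: refs=D F null, marked=A B D G
Mark F: refs=F, marked=A B D F G
Unmarked (collected): C E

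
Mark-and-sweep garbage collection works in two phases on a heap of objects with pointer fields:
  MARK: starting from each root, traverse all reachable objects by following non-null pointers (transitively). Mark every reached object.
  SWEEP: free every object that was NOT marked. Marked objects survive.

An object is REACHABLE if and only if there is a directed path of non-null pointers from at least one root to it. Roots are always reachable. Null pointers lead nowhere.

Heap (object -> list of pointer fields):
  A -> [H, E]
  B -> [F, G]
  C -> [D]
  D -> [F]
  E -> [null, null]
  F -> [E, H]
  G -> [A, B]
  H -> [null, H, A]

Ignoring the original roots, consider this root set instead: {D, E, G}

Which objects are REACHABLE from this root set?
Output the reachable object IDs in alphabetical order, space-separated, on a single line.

Answer: A B D E F G H

Derivation:
Roots: D E G
Mark D: refs=F, marked=D
Mark E: refs=null null, marked=D E
Mark G: refs=A B, marked=D E G
Mark F: refs=E H, marked=D E F G
Mark A: refs=H E, marked=A D E F G
Mark B: refs=F G, marked=A B D E F G
Mark H: refs=null H A, marked=A B D E F G H
Unmarked (collected): C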